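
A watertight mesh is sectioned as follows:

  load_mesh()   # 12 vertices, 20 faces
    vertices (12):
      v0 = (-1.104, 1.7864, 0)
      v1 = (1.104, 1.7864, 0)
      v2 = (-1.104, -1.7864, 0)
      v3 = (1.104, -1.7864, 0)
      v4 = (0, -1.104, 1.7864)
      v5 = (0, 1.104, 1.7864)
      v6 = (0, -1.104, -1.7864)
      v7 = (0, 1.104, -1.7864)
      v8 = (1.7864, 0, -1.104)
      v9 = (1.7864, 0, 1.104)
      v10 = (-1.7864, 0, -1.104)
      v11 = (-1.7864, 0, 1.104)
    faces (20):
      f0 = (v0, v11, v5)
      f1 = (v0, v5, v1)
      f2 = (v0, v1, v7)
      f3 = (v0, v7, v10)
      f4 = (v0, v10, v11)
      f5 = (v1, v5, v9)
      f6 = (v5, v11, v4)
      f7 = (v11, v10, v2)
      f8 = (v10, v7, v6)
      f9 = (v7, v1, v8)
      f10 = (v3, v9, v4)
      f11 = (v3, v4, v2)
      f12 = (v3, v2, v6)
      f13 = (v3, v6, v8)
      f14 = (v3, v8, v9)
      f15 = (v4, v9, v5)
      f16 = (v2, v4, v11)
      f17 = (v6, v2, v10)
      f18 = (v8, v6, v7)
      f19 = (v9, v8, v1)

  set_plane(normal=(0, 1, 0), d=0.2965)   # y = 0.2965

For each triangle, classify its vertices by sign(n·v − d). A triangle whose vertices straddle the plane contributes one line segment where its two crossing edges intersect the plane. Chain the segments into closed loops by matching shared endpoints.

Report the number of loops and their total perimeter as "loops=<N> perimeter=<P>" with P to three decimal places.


Straddling triangles (10 of 20):
  (v0,v11,v5) [+-+] → (-1.67314, 0.2965, 0.920762)–(-1.30663, 0.2965, 1.28727)  len=0.5183
  (v0,v7,v10) [++-] → (-1.30663, 0.2965, -1.28727)–(-1.67314, 0.2965, -0.920762)  len=0.5183
  (v0,v10,v11) [+--] → (-1.67314, 0.2965, -0.920762)–(-1.67314, 0.2965, 0.920762)  len=1.8415
  (v1,v5,v9) [++-] → (1.30663, 0.2965, 1.28727)–(1.67314, 0.2965, 0.920762)  len=0.5183
  (v5,v11,v4) [+--] → (-1.30663, 0.2965, 1.28727)–(0, 0.2965, 1.7864)  len=1.3987
  (v10,v7,v6) [-+-] → (-1.30663, 0.2965, -1.28727)–(0, 0.2965, -1.7864)  len=1.3987
  (v7,v1,v8) [++-] → (1.67314, 0.2965, -0.920762)–(1.30663, 0.2965, -1.28727)  len=0.5183
  (v4,v9,v5) [--+] → (1.30663, 0.2965, 1.28727)–(0, 0.2965, 1.7864)  len=1.3987
  (v8,v6,v7) [--+] → (0, 0.2965, -1.7864)–(1.30663, 0.2965, -1.28727)  len=1.3987
  (v9,v8,v1) [--+] → (1.67314, 0.2965, -0.920762)–(1.67314, 0.2965, 0.920762)  len=1.8415

Chained into 1 loop(s):
  loop 1: 10 segments, perimeter = 11.3512
Total perimeter = 11.351

loops=1 perimeter=11.351


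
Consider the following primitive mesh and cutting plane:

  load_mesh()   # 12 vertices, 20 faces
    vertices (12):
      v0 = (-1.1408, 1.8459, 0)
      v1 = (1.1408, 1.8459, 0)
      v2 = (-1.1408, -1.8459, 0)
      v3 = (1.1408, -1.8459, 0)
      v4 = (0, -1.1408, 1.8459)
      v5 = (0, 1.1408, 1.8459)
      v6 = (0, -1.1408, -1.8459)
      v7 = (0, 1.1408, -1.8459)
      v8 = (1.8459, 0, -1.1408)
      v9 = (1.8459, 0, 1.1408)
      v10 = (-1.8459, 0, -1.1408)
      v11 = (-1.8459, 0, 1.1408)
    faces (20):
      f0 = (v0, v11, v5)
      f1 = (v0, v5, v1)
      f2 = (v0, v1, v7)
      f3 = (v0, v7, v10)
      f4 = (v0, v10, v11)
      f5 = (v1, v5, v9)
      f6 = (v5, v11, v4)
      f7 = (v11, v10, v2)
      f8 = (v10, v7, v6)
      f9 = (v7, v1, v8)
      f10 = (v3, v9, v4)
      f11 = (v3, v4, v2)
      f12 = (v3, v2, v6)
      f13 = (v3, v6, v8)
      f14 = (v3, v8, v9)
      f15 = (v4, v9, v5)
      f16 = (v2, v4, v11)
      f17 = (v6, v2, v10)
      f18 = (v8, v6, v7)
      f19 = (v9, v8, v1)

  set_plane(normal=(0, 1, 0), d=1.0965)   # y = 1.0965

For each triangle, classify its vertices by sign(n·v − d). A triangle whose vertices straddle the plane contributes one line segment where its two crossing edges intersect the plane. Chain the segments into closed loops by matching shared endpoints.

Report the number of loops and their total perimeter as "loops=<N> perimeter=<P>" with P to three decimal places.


loops=1 perimeter=9.827

Straddling triangles (10 of 20):
  (v0,v11,v5) [+-+] → (-1.42706, 1.0965, 0.463143)–(-0.0716807, 1.0965, 1.81852)  len=1.9168
  (v0,v7,v10) [++-] → (-0.0716807, 1.0965, -1.81852)–(-1.42706, 1.0965, -0.463143)  len=1.9168
  (v0,v10,v11) [+--] → (-1.42706, 1.0965, -0.463143)–(-1.42706, 1.0965, 0.463143)  len=0.9263
  (v1,v5,v9) [++-] → (0.0716807, 1.0965, 1.81852)–(1.42706, 1.0965, 0.463143)  len=1.9168
  (v5,v11,v4) [+--] → (-0.0716807, 1.0965, 1.81852)–(0, 1.0965, 1.8459)  len=0.0767
  (v10,v7,v6) [-+-] → (-0.0716807, 1.0965, -1.81852)–(0, 1.0965, -1.8459)  len=0.0767
  (v7,v1,v8) [++-] → (1.42706, 1.0965, -0.463143)–(0.0716807, 1.0965, -1.81852)  len=1.9168
  (v4,v9,v5) [--+] → (0.0716807, 1.0965, 1.81852)–(0, 1.0965, 1.8459)  len=0.0767
  (v8,v6,v7) [--+] → (0, 1.0965, -1.8459)–(0.0716807, 1.0965, -1.81852)  len=0.0767
  (v9,v8,v1) [--+] → (1.42706, 1.0965, -0.463143)–(1.42706, 1.0965, 0.463143)  len=0.9263

Chained into 1 loop(s):
  loop 1: 10 segments, perimeter = 9.8267
Total perimeter = 9.827


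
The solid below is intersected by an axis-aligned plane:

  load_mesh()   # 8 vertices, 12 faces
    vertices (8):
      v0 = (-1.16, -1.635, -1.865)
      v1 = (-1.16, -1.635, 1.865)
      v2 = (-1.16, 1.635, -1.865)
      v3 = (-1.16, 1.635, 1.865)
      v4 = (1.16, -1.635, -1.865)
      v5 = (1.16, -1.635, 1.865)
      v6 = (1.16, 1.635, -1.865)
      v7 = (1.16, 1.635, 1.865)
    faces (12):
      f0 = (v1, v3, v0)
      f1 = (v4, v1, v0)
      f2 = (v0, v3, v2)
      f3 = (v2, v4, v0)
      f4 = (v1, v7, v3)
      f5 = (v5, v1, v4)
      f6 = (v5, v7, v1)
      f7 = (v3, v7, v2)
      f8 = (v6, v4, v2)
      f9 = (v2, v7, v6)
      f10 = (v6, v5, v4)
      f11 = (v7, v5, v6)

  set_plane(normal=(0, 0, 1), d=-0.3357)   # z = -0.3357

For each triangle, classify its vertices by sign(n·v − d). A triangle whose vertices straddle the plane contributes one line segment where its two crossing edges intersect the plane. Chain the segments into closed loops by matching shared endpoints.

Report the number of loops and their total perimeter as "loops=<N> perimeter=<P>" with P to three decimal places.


loops=1 perimeter=11.180

Straddling triangles (8 of 12):
  (v1,v3,v0) [++-] → (-1.16, -0.2943, -0.3357)–(-1.16, -1.635, -0.3357)  len=1.3407
  (v4,v1,v0) [-+-] → (0.2088, -1.635, -0.3357)–(-1.16, -1.635, -0.3357)  len=1.3688
  (v0,v3,v2) [-+-] → (-1.16, -0.2943, -0.3357)–(-1.16, 1.635, -0.3357)  len=1.9293
  (v5,v1,v4) [++-] → (0.2088, -1.635, -0.3357)–(1.16, -1.635, -0.3357)  len=0.9512
  (v3,v7,v2) [++-] → (-0.2088, 1.635, -0.3357)–(-1.16, 1.635, -0.3357)  len=0.9512
  (v2,v7,v6) [-+-] → (-0.2088, 1.635, -0.3357)–(1.16, 1.635, -0.3357)  len=1.3688
  (v6,v5,v4) [-+-] → (1.16, 0.2943, -0.3357)–(1.16, -1.635, -0.3357)  len=1.9293
  (v7,v5,v6) [++-] → (1.16, 0.2943, -0.3357)–(1.16, 1.635, -0.3357)  len=1.3407

Chained into 1 loop(s):
  loop 1: 8 segments, perimeter = 11.1800
Total perimeter = 11.180


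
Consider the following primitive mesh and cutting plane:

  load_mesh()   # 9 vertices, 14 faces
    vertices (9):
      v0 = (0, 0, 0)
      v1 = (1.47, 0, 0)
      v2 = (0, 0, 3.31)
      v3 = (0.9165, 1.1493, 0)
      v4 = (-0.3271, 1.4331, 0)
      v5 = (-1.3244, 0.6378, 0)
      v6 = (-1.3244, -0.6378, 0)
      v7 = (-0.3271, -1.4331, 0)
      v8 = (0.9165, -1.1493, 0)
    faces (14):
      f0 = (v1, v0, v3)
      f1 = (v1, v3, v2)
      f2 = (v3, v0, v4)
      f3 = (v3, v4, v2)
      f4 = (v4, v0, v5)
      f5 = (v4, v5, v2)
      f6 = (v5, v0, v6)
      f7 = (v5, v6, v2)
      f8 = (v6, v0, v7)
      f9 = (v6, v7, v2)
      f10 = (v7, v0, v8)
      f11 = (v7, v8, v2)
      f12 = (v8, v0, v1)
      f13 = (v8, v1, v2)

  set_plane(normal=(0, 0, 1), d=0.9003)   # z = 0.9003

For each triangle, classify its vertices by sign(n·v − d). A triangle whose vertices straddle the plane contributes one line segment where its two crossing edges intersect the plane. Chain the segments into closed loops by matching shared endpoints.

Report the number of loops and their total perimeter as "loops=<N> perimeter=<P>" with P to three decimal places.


loops=1 perimeter=6.500

Straddling triangles (7 of 14):
  (v1,v3,v2) [--+] → (0.667218, 0.836697, 0.9003)–(1.07017, 0, 0.9003)  len=0.9287
  (v3,v4,v2) [--+] → (-0.238131, 1.04331, 0.9003)–(0.667218, 0.836697, 0.9003)  len=0.9286
  (v4,v5,v2) [--+] → (-0.964171, 0.464322, 0.9003)–(-0.238131, 1.04331, 0.9003)  len=0.9286
  (v5,v6,v2) [--+] → (-0.964171, -0.464322, 0.9003)–(-0.964171, 0.464322, 0.9003)  len=0.9286
  (v6,v7,v2) [--+] → (-0.238131, -1.04331, 0.9003)–(-0.964171, -0.464322, 0.9003)  len=0.9286
  (v7,v8,v2) [--+] → (0.667218, -0.836697, 0.9003)–(-0.238131, -1.04331, 0.9003)  len=0.9286
  (v8,v1,v2) [--+] → (1.07017, 0, 0.9003)–(0.667218, -0.836697, 0.9003)  len=0.9287

Chained into 1 loop(s):
  loop 1: 7 segments, perimeter = 6.5005
Total perimeter = 6.500


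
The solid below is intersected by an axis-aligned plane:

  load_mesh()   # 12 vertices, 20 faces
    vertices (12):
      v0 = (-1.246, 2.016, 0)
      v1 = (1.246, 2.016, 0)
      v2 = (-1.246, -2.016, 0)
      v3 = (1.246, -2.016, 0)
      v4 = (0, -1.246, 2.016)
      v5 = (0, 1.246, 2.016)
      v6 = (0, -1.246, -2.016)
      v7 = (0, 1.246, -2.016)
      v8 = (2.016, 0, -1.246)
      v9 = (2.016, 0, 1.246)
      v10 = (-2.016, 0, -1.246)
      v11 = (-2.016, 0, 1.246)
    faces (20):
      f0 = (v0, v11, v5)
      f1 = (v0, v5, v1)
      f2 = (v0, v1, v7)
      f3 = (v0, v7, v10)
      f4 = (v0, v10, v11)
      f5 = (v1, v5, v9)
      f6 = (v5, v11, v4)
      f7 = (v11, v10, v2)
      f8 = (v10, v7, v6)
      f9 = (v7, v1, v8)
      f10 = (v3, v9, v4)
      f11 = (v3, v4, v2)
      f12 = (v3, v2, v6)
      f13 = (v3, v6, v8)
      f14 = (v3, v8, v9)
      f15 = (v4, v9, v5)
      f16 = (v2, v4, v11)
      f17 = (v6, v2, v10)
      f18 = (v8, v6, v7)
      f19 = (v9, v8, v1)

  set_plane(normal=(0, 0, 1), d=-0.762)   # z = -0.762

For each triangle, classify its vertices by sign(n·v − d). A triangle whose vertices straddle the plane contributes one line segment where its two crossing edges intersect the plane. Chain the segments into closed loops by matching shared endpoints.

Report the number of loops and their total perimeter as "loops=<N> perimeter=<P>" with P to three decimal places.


Straddling triangles (10 of 20):
  (v0,v1,v7) [++-] → (0.775042, 1.72496, -0.762)–(-0.775042, 1.72496, -0.762)  len=1.5501
  (v0,v7,v10) [+--] → (-0.775042, 1.72496, -0.762)–(-1.7169, 0.783101, -0.762)  len=1.3320
  (v0,v10,v11) [+-+] → (-1.7169, 0.783101, -0.762)–(-2.016, 0, -0.762)  len=0.8383
  (v11,v10,v2) [+-+] → (-2.016, 0, -0.762)–(-1.7169, -0.783101, -0.762)  len=0.8383
  (v7,v1,v8) [-+-] → (0.775042, 1.72496, -0.762)–(1.7169, 0.783101, -0.762)  len=1.3320
  (v3,v2,v6) [++-] → (-0.775042, -1.72496, -0.762)–(0.775042, -1.72496, -0.762)  len=1.5501
  (v3,v6,v8) [+--] → (0.775042, -1.72496, -0.762)–(1.7169, -0.783101, -0.762)  len=1.3320
  (v3,v8,v9) [+-+] → (1.7169, -0.783101, -0.762)–(2.016, 0, -0.762)  len=0.8383
  (v6,v2,v10) [-+-] → (-0.775042, -1.72496, -0.762)–(-1.7169, -0.783101, -0.762)  len=1.3320
  (v9,v8,v1) [+-+] → (2.016, 0, -0.762)–(1.7169, 0.783101, -0.762)  len=0.8383

Chained into 1 loop(s):
  loop 1: 10 segments, perimeter = 11.7812
Total perimeter = 11.781

loops=1 perimeter=11.781


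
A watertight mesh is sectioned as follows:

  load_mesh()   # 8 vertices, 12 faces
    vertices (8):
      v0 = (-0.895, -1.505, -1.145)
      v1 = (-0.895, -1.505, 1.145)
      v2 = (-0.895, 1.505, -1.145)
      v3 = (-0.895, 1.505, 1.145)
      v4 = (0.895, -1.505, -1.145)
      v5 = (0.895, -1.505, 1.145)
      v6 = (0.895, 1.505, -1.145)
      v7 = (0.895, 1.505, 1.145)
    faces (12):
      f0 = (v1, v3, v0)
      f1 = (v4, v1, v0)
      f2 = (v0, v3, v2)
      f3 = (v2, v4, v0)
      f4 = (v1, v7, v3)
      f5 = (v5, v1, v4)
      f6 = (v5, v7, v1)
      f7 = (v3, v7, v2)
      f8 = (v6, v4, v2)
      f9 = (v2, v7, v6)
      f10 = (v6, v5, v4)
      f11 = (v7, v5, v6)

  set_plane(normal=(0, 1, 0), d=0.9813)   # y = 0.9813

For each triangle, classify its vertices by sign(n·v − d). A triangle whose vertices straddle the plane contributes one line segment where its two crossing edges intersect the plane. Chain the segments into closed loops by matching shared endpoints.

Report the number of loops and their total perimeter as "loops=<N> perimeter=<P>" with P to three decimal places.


loops=1 perimeter=8.160

Straddling triangles (8 of 12):
  (v1,v3,v0) [-+-] → (-0.895, 0.9813, 1.145)–(-0.895, 0.9813, 0.74657)  len=0.3984
  (v0,v3,v2) [-++] → (-0.895, 0.9813, 0.74657)–(-0.895, 0.9813, -1.145)  len=1.8916
  (v2,v4,v0) [+--] → (-0.583564, 0.9813, -1.145)–(-0.895, 0.9813, -1.145)  len=0.3114
  (v1,v7,v3) [-++] → (0.583564, 0.9813, 1.145)–(-0.895, 0.9813, 1.145)  len=1.4786
  (v5,v7,v1) [-+-] → (0.895, 0.9813, 1.145)–(0.583564, 0.9813, 1.145)  len=0.3114
  (v6,v4,v2) [+-+] → (0.895, 0.9813, -1.145)–(-0.583564, 0.9813, -1.145)  len=1.4786
  (v6,v5,v4) [+--] → (0.895, 0.9813, -0.74657)–(0.895, 0.9813, -1.145)  len=0.3984
  (v7,v5,v6) [+-+] → (0.895, 0.9813, 1.145)–(0.895, 0.9813, -0.74657)  len=1.8916

Chained into 1 loop(s):
  loop 1: 8 segments, perimeter = 8.1600
Total perimeter = 8.160


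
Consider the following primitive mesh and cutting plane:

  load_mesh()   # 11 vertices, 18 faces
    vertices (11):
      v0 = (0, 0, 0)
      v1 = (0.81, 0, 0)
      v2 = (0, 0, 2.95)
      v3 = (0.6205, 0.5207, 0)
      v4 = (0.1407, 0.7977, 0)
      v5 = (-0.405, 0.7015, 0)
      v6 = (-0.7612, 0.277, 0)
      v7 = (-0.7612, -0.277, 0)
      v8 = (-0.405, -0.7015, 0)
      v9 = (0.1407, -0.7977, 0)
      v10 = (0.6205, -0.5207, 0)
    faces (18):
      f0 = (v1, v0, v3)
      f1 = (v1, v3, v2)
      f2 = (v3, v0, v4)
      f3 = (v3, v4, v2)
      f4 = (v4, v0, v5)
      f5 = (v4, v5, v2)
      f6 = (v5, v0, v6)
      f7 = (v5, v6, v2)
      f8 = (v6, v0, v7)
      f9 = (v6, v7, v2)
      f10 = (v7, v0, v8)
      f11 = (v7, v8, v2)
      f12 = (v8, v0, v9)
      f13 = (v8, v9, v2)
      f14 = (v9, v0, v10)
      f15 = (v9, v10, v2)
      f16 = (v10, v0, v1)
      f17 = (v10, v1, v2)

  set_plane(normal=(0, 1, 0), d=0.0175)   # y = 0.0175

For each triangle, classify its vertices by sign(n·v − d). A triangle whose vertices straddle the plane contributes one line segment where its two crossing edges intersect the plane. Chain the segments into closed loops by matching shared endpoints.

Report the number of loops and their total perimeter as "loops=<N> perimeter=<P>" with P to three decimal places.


loops=1 perimeter=7.549

Straddling triangles (10 of 18):
  (v1,v0,v3) [--+] → (0.0208541, 0.0175, 0)–(0.803631, 0.0175, 0)  len=0.7828
  (v1,v3,v2) [-+-] → (0.803631, 0.0175, 0)–(0.0208541, 0.0175, 2.85085)  len=2.9564
  (v3,v0,v4) [+-+] → (0.0208541, 0.0175, 0)–(0.00308669, 0.0175, 0)  len=0.0178
  (v3,v4,v2) [++-] → (0.00308669, 0.0175, 2.88528)–(0.0208541, 0.0175, 2.85085)  len=0.0387
  (v4,v0,v5) [+-+] → (0.00308669, 0.0175, 0)–(-0.0101033, 0.0175, 0)  len=0.0132
  (v4,v5,v2) [++-] → (-0.0101033, 0.0175, 2.87641)–(0.00308669, 0.0175, 2.88528)  len=0.0159
  (v5,v0,v6) [+-+] → (-0.0101033, 0.0175, 0)–(-0.0480903, 0.0175, 0)  len=0.0380
  (v5,v6,v2) [++-] → (-0.0480903, 0.0175, 2.76363)–(-0.0101033, 0.0175, 2.87641)  len=0.1190
  (v6,v0,v7) [+--] → (-0.0480903, 0.0175, 0)–(-0.7612, 0.0175, 0)  len=0.7131
  (v6,v7,v2) [+--] → (-0.7612, 0.0175, 0)–(-0.0480903, 0.0175, 2.76363)  len=2.8541

Chained into 1 loop(s):
  loop 1: 10 segments, perimeter = 7.5490
Total perimeter = 7.549


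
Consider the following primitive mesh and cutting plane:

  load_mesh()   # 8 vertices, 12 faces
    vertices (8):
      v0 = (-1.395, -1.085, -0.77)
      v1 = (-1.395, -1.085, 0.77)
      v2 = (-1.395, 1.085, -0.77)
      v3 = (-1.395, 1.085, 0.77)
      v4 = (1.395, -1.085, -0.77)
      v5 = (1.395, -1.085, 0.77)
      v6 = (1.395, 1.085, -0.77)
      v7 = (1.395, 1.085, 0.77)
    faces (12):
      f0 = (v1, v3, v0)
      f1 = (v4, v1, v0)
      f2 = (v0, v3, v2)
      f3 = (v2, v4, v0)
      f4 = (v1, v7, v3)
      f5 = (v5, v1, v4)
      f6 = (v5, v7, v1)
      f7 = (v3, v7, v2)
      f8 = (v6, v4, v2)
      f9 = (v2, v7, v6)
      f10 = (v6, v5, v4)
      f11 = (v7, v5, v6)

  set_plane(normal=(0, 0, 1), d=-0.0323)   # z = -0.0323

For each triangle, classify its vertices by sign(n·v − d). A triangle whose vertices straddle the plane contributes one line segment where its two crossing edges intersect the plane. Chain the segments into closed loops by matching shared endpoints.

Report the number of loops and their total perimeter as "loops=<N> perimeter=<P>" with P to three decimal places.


loops=1 perimeter=9.920

Straddling triangles (8 of 12):
  (v1,v3,v0) [++-] → (-1.395, -0.0455136, -0.0323)–(-1.395, -1.085, -0.0323)  len=1.0395
  (v4,v1,v0) [-+-] → (0.0585175, -1.085, -0.0323)–(-1.395, -1.085, -0.0323)  len=1.4535
  (v0,v3,v2) [-+-] → (-1.395, -0.0455136, -0.0323)–(-1.395, 1.085, -0.0323)  len=1.1305
  (v5,v1,v4) [++-] → (0.0585175, -1.085, -0.0323)–(1.395, -1.085, -0.0323)  len=1.3365
  (v3,v7,v2) [++-] → (-0.0585175, 1.085, -0.0323)–(-1.395, 1.085, -0.0323)  len=1.3365
  (v2,v7,v6) [-+-] → (-0.0585175, 1.085, -0.0323)–(1.395, 1.085, -0.0323)  len=1.4535
  (v6,v5,v4) [-+-] → (1.395, 0.0455136, -0.0323)–(1.395, -1.085, -0.0323)  len=1.1305
  (v7,v5,v6) [++-] → (1.395, 0.0455136, -0.0323)–(1.395, 1.085, -0.0323)  len=1.0395

Chained into 1 loop(s):
  loop 1: 8 segments, perimeter = 9.9200
Total perimeter = 9.920


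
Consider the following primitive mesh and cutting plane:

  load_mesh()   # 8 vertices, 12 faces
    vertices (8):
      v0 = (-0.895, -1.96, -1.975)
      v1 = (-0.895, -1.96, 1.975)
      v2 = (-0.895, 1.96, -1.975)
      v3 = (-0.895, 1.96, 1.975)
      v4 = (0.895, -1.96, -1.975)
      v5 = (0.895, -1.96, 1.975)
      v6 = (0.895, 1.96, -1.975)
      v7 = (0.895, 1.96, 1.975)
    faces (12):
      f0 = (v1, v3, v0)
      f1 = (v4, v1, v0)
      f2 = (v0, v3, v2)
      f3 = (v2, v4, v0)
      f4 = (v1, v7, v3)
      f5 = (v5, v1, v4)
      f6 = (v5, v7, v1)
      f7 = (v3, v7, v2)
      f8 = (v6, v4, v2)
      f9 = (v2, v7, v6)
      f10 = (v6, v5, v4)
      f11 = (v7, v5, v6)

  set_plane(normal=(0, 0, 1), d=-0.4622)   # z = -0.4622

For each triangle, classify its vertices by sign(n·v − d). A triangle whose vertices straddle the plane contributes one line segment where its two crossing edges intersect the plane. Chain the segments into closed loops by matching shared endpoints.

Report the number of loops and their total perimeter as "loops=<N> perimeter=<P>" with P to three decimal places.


loops=1 perimeter=11.420

Straddling triangles (8 of 12):
  (v1,v3,v0) [++-] → (-0.895, -0.45869, -0.4622)–(-0.895, -1.96, -0.4622)  len=1.5013
  (v4,v1,v0) [-+-] → (0.209453, -1.96, -0.4622)–(-0.895, -1.96, -0.4622)  len=1.1045
  (v0,v3,v2) [-+-] → (-0.895, -0.45869, -0.4622)–(-0.895, 1.96, -0.4622)  len=2.4187
  (v5,v1,v4) [++-] → (0.209453, -1.96, -0.4622)–(0.895, -1.96, -0.4622)  len=0.6855
  (v3,v7,v2) [++-] → (-0.209453, 1.96, -0.4622)–(-0.895, 1.96, -0.4622)  len=0.6855
  (v2,v7,v6) [-+-] → (-0.209453, 1.96, -0.4622)–(0.895, 1.96, -0.4622)  len=1.1045
  (v6,v5,v4) [-+-] → (0.895, 0.45869, -0.4622)–(0.895, -1.96, -0.4622)  len=2.4187
  (v7,v5,v6) [++-] → (0.895, 0.45869, -0.4622)–(0.895, 1.96, -0.4622)  len=1.5013

Chained into 1 loop(s):
  loop 1: 8 segments, perimeter = 11.4200
Total perimeter = 11.420


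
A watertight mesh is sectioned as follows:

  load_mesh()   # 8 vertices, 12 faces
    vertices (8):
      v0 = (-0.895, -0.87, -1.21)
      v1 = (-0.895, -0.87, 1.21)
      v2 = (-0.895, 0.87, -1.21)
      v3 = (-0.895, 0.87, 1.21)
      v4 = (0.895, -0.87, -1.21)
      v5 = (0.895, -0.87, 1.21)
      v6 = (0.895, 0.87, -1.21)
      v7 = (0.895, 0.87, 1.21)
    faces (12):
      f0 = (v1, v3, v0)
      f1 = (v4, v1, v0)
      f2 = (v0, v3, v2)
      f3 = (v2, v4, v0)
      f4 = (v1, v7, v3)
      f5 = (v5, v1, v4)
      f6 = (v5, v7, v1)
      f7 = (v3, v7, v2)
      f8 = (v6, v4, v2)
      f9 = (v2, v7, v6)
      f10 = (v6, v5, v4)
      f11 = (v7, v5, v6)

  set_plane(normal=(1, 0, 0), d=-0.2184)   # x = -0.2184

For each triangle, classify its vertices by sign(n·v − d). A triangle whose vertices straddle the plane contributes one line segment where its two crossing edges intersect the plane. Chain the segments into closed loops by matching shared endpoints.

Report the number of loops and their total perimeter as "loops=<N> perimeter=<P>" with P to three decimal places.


loops=1 perimeter=8.320

Straddling triangles (8 of 12):
  (v4,v1,v0) [+--] → (-0.2184, -0.87, 0.295267)–(-0.2184, -0.87, -1.21)  len=1.5053
  (v2,v4,v0) [-+-] → (-0.2184, 0.212299, -1.21)–(-0.2184, -0.87, -1.21)  len=1.0823
  (v1,v7,v3) [-+-] → (-0.2184, -0.212299, 1.21)–(-0.2184, 0.87, 1.21)  len=1.0823
  (v5,v1,v4) [+-+] → (-0.2184, -0.87, 1.21)–(-0.2184, -0.87, 0.295267)  len=0.9147
  (v5,v7,v1) [++-] → (-0.2184, -0.212299, 1.21)–(-0.2184, -0.87, 1.21)  len=0.6577
  (v3,v7,v2) [-+-] → (-0.2184, 0.87, 1.21)–(-0.2184, 0.87, -0.295267)  len=1.5053
  (v6,v4,v2) [++-] → (-0.2184, 0.212299, -1.21)–(-0.2184, 0.87, -1.21)  len=0.6577
  (v2,v7,v6) [-++] → (-0.2184, 0.87, -0.295267)–(-0.2184, 0.87, -1.21)  len=0.9147

Chained into 1 loop(s):
  loop 1: 8 segments, perimeter = 8.3200
Total perimeter = 8.320


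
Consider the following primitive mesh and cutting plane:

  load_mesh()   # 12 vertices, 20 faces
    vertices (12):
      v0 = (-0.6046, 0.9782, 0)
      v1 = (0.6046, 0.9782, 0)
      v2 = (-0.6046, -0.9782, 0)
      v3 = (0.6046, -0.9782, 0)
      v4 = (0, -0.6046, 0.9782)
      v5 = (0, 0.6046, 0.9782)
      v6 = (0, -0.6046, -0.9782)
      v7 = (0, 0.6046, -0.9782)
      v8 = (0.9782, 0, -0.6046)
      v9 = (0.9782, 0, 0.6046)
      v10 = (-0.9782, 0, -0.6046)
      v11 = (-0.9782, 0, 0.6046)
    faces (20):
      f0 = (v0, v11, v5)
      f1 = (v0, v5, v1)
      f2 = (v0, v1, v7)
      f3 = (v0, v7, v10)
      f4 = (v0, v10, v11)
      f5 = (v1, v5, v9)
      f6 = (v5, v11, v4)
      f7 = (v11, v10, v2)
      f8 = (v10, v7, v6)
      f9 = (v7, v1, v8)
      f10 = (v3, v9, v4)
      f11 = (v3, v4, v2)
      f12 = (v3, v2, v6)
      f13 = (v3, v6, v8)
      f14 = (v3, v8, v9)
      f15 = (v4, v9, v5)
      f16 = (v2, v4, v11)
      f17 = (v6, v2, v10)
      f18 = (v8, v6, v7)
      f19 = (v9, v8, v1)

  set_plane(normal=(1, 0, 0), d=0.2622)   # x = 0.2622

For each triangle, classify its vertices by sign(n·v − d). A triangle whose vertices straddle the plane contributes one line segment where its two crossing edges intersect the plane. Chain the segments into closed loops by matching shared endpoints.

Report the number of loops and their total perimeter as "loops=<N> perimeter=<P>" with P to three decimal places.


Straddling triangles (10 of 20):
  (v0,v5,v1) [--+] → (0.2622, 0.766621, 0.553979)–(0.2622, 0.9782, 0)  len=0.5930
  (v0,v1,v7) [-+-] → (0.2622, 0.9782, 0)–(0.2622, 0.766621, -0.553979)  len=0.5930
  (v1,v5,v9) [+-+] → (0.2622, 0.766621, 0.553979)–(0.2622, 0.442541, 0.878059)  len=0.4583
  (v7,v1,v8) [-++] → (0.2622, 0.766621, -0.553979)–(0.2622, 0.442541, -0.878059)  len=0.4583
  (v3,v9,v4) [++-] → (0.2622, -0.442541, 0.878059)–(0.2622, -0.766621, 0.553979)  len=0.4583
  (v3,v4,v2) [+--] → (0.2622, -0.766621, 0.553979)–(0.2622, -0.9782, 0)  len=0.5930
  (v3,v2,v6) [+--] → (0.2622, -0.9782, 0)–(0.2622, -0.766621, -0.553979)  len=0.5930
  (v3,v6,v8) [+-+] → (0.2622, -0.766621, -0.553979)–(0.2622, -0.442541, -0.878059)  len=0.4583
  (v4,v9,v5) [-+-] → (0.2622, -0.442541, 0.878059)–(0.2622, 0.442541, 0.878059)  len=0.8851
  (v8,v6,v7) [+--] → (0.2622, -0.442541, -0.878059)–(0.2622, 0.442541, -0.878059)  len=0.8851

Chained into 1 loop(s):
  loop 1: 10 segments, perimeter = 5.9755
Total perimeter = 5.975

loops=1 perimeter=5.975


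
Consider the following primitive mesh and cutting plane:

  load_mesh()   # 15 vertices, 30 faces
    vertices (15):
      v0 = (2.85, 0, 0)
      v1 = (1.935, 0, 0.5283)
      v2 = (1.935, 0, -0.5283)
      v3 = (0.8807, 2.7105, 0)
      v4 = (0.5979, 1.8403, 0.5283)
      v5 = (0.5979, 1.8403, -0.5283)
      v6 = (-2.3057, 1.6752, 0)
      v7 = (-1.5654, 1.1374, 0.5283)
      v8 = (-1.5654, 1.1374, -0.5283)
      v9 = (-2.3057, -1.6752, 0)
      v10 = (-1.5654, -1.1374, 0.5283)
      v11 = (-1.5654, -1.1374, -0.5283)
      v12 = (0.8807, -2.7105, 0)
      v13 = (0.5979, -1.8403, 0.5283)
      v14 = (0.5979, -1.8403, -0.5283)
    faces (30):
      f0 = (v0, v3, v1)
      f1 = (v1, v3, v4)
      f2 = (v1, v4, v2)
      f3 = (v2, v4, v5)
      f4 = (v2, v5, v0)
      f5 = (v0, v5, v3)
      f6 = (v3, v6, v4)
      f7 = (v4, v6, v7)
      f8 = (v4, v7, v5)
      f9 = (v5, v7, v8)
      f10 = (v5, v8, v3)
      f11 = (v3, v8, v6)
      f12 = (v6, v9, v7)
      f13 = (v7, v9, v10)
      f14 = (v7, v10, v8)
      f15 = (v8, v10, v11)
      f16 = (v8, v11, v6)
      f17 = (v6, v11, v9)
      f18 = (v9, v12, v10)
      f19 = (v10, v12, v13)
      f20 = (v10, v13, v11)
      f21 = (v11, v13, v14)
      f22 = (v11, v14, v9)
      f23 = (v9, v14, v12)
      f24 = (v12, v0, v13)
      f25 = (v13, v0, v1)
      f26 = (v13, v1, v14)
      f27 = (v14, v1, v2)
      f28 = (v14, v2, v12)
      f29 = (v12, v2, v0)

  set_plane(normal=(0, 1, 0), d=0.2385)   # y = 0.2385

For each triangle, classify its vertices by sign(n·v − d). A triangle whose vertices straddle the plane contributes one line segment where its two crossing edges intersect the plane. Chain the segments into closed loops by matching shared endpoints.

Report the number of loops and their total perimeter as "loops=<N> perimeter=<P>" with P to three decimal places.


Straddling triangles (12 of 30):
  (v0,v3,v1) [-+-] → (2.67672, 0.2385, 0)–(1.84223, 0.2385, 0.481814)  len=0.9636
  (v1,v3,v4) [-++] → (1.84223, 0.2385, 0.481814)–(1.76171, 0.2385, 0.5283)  len=0.0930
  (v1,v4,v2) [-+-] → (1.76171, 0.2385, 0.5283)–(1.76171, 0.2385, -0.391366)  len=0.9197
  (v2,v4,v5) [-++] → (1.76171, 0.2385, -0.391366)–(1.76171, 0.2385, -0.5283)  len=0.1369
  (v2,v5,v0) [-+-] → (1.76171, 0.2385, -0.5283)–(2.55813, 0.2385, -0.0684669)  len=0.9196
  (v0,v5,v3) [-++] → (2.55813, 0.2385, -0.0684669)–(2.67672, 0.2385, 0)  len=0.1369
  (v6,v9,v7) [+-+] → (-2.3057, 0.2385, 0)–(-1.802, 0.2385, 0.359457)  len=0.6188
  (v7,v9,v10) [+--] → (-1.802, 0.2385, 0.359457)–(-1.5654, 0.2385, 0.5283)  len=0.2907
  (v7,v10,v8) [+-+] → (-1.5654, 0.2385, 0.5283)–(-1.5654, 0.2385, -0.110779)  len=0.6391
  (v8,v10,v11) [+--] → (-1.5654, 0.2385, -0.110779)–(-1.5654, 0.2385, -0.5283)  len=0.4175
  (v8,v11,v6) [+-+] → (-1.5654, 0.2385, -0.5283)–(-1.92755, 0.2385, -0.26986)  len=0.4449
  (v6,v11,v9) [+--] → (-1.92755, 0.2385, -0.26986)–(-2.3057, 0.2385, 0)  len=0.4646

Chained into 2 loop(s):
  loop 1: 6 segments, perimeter = 3.1697
  loop 2: 6 segments, perimeter = 2.8756
Total perimeter = 6.045

loops=2 perimeter=6.045


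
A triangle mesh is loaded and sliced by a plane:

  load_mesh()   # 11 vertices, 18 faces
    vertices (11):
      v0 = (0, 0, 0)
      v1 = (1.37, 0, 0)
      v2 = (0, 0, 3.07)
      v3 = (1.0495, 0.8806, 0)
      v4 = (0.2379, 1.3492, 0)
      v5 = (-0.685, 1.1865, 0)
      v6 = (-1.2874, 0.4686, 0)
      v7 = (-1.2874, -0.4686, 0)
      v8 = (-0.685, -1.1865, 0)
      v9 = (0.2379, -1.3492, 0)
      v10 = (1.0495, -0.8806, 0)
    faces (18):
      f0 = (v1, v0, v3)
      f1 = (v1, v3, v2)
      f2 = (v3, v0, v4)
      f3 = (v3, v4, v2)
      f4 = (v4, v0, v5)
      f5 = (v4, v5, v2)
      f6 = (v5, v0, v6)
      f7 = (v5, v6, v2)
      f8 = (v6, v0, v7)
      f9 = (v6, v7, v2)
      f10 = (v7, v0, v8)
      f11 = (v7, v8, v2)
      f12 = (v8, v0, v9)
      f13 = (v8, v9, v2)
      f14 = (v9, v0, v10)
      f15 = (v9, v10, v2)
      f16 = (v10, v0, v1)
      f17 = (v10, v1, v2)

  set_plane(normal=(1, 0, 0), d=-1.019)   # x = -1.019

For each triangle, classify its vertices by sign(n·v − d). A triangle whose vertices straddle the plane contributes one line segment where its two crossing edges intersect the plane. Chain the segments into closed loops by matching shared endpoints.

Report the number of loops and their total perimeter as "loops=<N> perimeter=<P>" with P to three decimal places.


loops=1 perimeter=3.847

Straddling triangles (6 of 18):
  (v5,v0,v6) [++-] → (-1.019, 0.370905, 0)–(-1.019, 0.788461, 0)  len=0.4176
  (v5,v6,v2) [+-+] → (-1.019, 0.788461, 0)–(-1.019, 0.370905, 0.64004)  len=0.7642
  (v6,v0,v7) [-+-] → (-1.019, 0.370905, 0)–(-1.019, -0.370905, 0)  len=0.7418
  (v6,v7,v2) [--+] → (-1.019, -0.370905, 0.64004)–(-1.019, 0.370905, 0.64004)  len=0.7418
  (v7,v0,v8) [-++] → (-1.019, -0.370905, 0)–(-1.019, -0.788461, 0)  len=0.4176
  (v7,v8,v2) [-++] → (-1.019, -0.788461, 0)–(-1.019, -0.370905, 0.64004)  len=0.7642

Chained into 1 loop(s):
  loop 1: 6 segments, perimeter = 3.8471
Total perimeter = 3.847


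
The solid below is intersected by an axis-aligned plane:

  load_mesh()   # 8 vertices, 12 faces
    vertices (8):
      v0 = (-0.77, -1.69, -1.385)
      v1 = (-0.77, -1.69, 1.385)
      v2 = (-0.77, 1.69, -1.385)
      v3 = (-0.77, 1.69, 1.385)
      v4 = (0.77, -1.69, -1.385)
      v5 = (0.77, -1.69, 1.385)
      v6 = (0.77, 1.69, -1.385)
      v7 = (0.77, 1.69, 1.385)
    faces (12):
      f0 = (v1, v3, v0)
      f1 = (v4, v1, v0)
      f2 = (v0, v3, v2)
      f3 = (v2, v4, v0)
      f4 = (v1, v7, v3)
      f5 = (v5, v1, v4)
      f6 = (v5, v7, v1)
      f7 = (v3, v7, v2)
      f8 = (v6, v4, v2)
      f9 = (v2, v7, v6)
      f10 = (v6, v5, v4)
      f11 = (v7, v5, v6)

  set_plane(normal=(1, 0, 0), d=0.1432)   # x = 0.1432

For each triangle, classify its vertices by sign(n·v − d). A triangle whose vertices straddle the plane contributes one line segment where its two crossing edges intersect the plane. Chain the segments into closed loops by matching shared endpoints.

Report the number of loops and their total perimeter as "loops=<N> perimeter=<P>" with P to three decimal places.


loops=1 perimeter=12.300

Straddling triangles (8 of 12):
  (v4,v1,v0) [+--] → (0.1432, -1.69, -0.257574)–(0.1432, -1.69, -1.385)  len=1.1274
  (v2,v4,v0) [-+-] → (0.1432, -0.314296, -1.385)–(0.1432, -1.69, -1.385)  len=1.3757
  (v1,v7,v3) [-+-] → (0.1432, 0.314296, 1.385)–(0.1432, 1.69, 1.385)  len=1.3757
  (v5,v1,v4) [+-+] → (0.1432, -1.69, 1.385)–(0.1432, -1.69, -0.257574)  len=1.6426
  (v5,v7,v1) [++-] → (0.1432, 0.314296, 1.385)–(0.1432, -1.69, 1.385)  len=2.0043
  (v3,v7,v2) [-+-] → (0.1432, 1.69, 1.385)–(0.1432, 1.69, 0.257574)  len=1.1274
  (v6,v4,v2) [++-] → (0.1432, -0.314296, -1.385)–(0.1432, 1.69, -1.385)  len=2.0043
  (v2,v7,v6) [-++] → (0.1432, 1.69, 0.257574)–(0.1432, 1.69, -1.385)  len=1.6426

Chained into 1 loop(s):
  loop 1: 8 segments, perimeter = 12.3000
Total perimeter = 12.300


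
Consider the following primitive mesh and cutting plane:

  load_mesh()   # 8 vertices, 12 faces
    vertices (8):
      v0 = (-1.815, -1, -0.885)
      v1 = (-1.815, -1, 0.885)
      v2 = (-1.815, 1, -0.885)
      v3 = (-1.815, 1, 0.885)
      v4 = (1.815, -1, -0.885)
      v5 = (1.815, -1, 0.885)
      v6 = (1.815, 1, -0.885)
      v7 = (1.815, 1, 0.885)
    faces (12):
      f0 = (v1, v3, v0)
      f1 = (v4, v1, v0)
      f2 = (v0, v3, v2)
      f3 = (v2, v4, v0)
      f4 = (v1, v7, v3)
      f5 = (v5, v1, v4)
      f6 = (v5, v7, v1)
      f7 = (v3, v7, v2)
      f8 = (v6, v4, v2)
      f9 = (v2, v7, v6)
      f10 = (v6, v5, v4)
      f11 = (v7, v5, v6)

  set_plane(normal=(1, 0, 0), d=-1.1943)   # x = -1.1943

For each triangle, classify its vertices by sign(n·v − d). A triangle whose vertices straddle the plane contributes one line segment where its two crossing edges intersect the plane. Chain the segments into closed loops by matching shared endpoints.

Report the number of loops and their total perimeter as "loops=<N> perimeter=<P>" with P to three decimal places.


loops=1 perimeter=7.540

Straddling triangles (8 of 12):
  (v4,v1,v0) [+--] → (-1.1943, -1, 0.582345)–(-1.1943, -1, -0.885)  len=1.4673
  (v2,v4,v0) [-+-] → (-1.1943, 0.658017, -0.885)–(-1.1943, -1, -0.885)  len=1.6580
  (v1,v7,v3) [-+-] → (-1.1943, -0.658017, 0.885)–(-1.1943, 1, 0.885)  len=1.6580
  (v5,v1,v4) [+-+] → (-1.1943, -1, 0.885)–(-1.1943, -1, 0.582345)  len=0.3027
  (v5,v7,v1) [++-] → (-1.1943, -0.658017, 0.885)–(-1.1943, -1, 0.885)  len=0.3420
  (v3,v7,v2) [-+-] → (-1.1943, 1, 0.885)–(-1.1943, 1, -0.582345)  len=1.4673
  (v6,v4,v2) [++-] → (-1.1943, 0.658017, -0.885)–(-1.1943, 1, -0.885)  len=0.3420
  (v2,v7,v6) [-++] → (-1.1943, 1, -0.582345)–(-1.1943, 1, -0.885)  len=0.3027

Chained into 1 loop(s):
  loop 1: 8 segments, perimeter = 7.5400
Total perimeter = 7.540


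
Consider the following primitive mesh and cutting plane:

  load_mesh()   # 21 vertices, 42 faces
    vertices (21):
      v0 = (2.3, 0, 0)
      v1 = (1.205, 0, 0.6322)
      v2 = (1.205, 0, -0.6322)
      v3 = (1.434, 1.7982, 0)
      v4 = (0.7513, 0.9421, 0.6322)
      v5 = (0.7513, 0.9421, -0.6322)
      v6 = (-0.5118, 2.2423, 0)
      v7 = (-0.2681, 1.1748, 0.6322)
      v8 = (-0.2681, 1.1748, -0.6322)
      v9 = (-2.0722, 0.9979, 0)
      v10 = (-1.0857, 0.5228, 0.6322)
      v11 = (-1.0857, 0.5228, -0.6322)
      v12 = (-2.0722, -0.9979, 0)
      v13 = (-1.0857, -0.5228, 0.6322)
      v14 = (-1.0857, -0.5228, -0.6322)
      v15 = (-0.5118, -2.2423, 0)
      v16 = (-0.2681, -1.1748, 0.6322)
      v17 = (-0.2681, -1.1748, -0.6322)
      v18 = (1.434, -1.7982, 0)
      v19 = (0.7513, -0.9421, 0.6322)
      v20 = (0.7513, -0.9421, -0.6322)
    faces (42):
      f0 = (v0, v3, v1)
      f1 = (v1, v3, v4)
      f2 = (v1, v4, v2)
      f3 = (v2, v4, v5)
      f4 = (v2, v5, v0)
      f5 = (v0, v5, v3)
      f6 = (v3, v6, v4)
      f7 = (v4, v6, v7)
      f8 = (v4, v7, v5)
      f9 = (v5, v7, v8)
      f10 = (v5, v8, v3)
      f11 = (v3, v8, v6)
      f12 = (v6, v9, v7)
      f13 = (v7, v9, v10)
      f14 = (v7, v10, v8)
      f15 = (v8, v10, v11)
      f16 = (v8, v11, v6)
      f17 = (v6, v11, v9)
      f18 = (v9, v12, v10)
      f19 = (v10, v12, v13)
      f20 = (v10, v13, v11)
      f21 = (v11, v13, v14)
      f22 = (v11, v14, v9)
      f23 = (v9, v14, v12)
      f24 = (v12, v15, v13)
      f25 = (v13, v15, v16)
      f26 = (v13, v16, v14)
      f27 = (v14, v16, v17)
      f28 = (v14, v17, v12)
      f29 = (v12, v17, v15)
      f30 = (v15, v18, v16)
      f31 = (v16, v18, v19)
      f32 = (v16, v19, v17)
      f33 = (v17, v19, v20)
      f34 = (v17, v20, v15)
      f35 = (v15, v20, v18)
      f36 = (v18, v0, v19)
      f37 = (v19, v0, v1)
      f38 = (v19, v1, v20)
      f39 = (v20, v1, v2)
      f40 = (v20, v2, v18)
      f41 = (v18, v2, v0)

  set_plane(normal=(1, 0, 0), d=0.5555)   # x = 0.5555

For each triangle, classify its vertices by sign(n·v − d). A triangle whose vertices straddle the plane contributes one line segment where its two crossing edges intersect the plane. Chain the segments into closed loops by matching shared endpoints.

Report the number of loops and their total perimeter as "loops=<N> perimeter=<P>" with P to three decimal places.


Straddling triangles (12 of 42):
  (v3,v6,v4) [+-+] → (0.5555, 1.9987, 0)–(0.5555, 1.14365, 0.534199)  len=1.0082
  (v4,v6,v7) [+--] → (0.5555, 1.14365, 0.534199)–(0.5555, 0.986796, 0.6322)  len=0.1850
  (v4,v7,v5) [+-+] → (0.5555, 0.986796, 0.6322)–(0.5555, 0.986796, -0.389342)  len=1.0215
  (v5,v7,v8) [+--] → (0.5555, 0.986796, -0.389342)–(0.5555, 0.986796, -0.6322)  len=0.2429
  (v5,v8,v3) [+-+] → (0.5555, 0.986796, -0.6322)–(0.5555, 1.47645, -0.326296)  len=0.5774
  (v3,v8,v6) [+--] → (0.5555, 1.47645, -0.326296)–(0.5555, 1.9987, 0)  len=0.6158
  (v15,v18,v16) [-+-] → (0.5555, -1.9987, 0)–(0.5555, -1.47645, 0.326296)  len=0.6158
  (v16,v18,v19) [-++] → (0.5555, -1.47645, 0.326296)–(0.5555, -0.986796, 0.6322)  len=0.5774
  (v16,v19,v17) [-+-] → (0.5555, -0.986796, 0.6322)–(0.5555, -0.986796, 0.389342)  len=0.2429
  (v17,v19,v20) [-++] → (0.5555, -0.986796, 0.389342)–(0.5555, -0.986796, -0.6322)  len=1.0215
  (v17,v20,v15) [-+-] → (0.5555, -0.986796, -0.6322)–(0.5555, -1.14365, -0.534199)  len=0.1850
  (v15,v20,v18) [-++] → (0.5555, -1.14365, -0.534199)–(0.5555, -1.9987, 0)  len=1.0082

Chained into 2 loop(s):
  loop 1: 6 segments, perimeter = 3.6507
  loop 2: 6 segments, perimeter = 3.6507
Total perimeter = 7.301

loops=2 perimeter=7.301


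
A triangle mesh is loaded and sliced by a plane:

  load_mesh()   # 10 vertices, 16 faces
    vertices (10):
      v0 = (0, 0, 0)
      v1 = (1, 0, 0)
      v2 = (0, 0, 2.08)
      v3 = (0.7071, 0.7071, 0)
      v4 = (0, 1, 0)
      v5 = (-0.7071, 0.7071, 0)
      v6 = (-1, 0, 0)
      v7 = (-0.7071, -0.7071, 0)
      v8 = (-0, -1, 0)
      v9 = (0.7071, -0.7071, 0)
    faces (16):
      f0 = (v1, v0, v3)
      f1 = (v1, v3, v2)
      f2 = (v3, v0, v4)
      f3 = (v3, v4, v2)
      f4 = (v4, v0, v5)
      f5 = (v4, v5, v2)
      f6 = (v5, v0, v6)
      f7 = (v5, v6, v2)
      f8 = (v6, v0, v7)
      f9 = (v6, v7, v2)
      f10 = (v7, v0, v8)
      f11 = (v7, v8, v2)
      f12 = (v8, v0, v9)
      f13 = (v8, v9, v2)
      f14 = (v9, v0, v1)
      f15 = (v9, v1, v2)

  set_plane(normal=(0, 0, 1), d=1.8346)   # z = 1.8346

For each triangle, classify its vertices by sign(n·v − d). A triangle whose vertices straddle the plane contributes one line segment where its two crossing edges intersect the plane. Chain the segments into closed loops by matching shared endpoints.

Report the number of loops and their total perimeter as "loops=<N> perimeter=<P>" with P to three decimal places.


Straddling triangles (8 of 16):
  (v1,v3,v2) [--+] → (0.0834242, 0.0834242, 1.8346)–(0.117981, 0, 1.8346)  len=0.0903
  (v3,v4,v2) [--+] → (0, 0.117981, 1.8346)–(0.0834242, 0.0834242, 1.8346)  len=0.0903
  (v4,v5,v2) [--+] → (-0.0834242, 0.0834242, 1.8346)–(0, 0.117981, 1.8346)  len=0.0903
  (v5,v6,v2) [--+] → (-0.117981, 0, 1.8346)–(-0.0834242, 0.0834242, 1.8346)  len=0.0903
  (v6,v7,v2) [--+] → (-0.0834242, -0.0834242, 1.8346)–(-0.117981, 0, 1.8346)  len=0.0903
  (v7,v8,v2) [--+] → (0, -0.117981, 1.8346)–(-0.0834242, -0.0834242, 1.8346)  len=0.0903
  (v8,v9,v2) [--+] → (0.0834242, -0.0834242, 1.8346)–(0, -0.117981, 1.8346)  len=0.0903
  (v9,v1,v2) [--+] → (0.117981, 0, 1.8346)–(0.0834242, -0.0834242, 1.8346)  len=0.0903

Chained into 1 loop(s):
  loop 1: 8 segments, perimeter = 0.7224
Total perimeter = 0.722

loops=1 perimeter=0.722


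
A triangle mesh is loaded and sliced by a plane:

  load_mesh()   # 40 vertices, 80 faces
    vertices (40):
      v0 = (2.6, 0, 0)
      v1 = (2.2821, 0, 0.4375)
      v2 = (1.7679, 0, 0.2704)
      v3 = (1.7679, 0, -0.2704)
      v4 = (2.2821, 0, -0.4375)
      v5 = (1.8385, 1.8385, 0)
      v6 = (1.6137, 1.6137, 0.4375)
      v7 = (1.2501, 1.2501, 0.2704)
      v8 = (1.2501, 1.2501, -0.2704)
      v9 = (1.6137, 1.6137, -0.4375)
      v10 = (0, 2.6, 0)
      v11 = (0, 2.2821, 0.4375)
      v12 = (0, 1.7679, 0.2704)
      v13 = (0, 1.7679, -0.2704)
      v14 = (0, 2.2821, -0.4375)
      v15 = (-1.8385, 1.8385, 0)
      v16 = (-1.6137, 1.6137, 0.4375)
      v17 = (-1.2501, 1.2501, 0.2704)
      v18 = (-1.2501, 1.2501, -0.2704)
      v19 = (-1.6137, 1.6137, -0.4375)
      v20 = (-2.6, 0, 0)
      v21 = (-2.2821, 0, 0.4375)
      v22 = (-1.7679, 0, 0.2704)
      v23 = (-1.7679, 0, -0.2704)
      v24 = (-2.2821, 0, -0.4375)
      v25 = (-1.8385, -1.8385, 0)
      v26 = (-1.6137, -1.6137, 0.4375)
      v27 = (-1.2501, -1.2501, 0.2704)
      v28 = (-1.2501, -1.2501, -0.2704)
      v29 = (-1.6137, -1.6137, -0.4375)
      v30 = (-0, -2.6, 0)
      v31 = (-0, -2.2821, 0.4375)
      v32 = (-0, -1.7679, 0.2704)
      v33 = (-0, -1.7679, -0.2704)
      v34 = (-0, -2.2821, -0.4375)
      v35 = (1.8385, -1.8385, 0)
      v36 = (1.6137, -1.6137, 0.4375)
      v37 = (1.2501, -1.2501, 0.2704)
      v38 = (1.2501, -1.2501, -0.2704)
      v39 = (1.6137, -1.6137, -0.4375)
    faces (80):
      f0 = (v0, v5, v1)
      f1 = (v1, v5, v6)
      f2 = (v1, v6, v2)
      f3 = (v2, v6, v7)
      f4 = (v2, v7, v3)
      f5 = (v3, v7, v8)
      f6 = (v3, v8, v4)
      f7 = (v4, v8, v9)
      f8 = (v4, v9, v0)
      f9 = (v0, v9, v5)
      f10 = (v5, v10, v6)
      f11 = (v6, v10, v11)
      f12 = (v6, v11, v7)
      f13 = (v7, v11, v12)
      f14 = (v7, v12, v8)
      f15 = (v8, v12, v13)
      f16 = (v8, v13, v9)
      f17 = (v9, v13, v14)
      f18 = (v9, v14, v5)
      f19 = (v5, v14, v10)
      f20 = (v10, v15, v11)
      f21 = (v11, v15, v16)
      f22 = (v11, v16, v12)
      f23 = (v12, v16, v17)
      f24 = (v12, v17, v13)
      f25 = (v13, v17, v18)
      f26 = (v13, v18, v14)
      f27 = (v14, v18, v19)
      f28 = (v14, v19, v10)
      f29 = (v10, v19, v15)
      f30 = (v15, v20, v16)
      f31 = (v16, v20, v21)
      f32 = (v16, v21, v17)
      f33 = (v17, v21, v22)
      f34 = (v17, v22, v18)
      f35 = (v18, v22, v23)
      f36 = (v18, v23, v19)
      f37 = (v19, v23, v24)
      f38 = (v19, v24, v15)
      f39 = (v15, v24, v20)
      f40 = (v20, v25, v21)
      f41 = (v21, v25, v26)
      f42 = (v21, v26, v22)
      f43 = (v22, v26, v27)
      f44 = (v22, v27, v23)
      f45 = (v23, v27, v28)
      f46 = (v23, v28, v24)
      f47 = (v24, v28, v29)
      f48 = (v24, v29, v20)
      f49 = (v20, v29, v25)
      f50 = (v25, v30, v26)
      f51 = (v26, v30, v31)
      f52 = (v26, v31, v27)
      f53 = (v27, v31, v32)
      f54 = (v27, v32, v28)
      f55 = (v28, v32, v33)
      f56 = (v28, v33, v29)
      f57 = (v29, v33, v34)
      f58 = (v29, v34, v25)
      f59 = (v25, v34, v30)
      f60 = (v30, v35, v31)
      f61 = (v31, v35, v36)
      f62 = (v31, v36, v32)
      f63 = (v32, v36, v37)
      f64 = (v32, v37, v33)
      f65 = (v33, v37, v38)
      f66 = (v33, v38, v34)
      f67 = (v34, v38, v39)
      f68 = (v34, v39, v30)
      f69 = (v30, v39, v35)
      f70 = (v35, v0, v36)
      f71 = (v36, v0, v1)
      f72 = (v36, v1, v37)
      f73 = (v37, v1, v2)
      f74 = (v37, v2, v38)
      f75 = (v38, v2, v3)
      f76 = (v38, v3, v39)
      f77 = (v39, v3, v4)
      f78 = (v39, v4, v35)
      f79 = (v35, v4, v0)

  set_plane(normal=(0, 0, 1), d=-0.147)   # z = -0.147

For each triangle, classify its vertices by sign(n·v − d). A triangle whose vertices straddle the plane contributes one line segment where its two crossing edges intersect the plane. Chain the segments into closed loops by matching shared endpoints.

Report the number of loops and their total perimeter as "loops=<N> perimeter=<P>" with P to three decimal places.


Straddling triangles (32 of 80):
  (v2,v7,v3) [++-] → (1.64975, 0.285248, -0.147)–(1.7679, 0, -0.147)  len=0.3087
  (v3,v7,v8) [-+-] → (1.64975, 0.285248, -0.147)–(1.2501, 1.2501, -0.147)  len=1.0443
  (v4,v9,v0) [--+] → (2.2686, 0.542203, -0.147)–(2.49319, 0, -0.147)  len=0.5869
  (v0,v9,v5) [+-+] → (2.2686, 0.542203, -0.147)–(1.76297, 1.76297, -0.147)  len=1.3213
  (v7,v12,v8) [++-] → (0.964852, 1.36825, -0.147)–(1.2501, 1.2501, -0.147)  len=0.3087
  (v8,v12,v13) [-+-] → (0.964852, 1.36825, -0.147)–(0, 1.7679, -0.147)  len=1.0443
  (v9,v14,v5) [--+] → (1.22076, 1.98755, -0.147)–(1.76297, 1.76297, -0.147)  len=0.5869
  (v5,v14,v10) [+-+] → (1.22076, 1.98755, -0.147)–(0, 2.49319, -0.147)  len=1.3213
  (v12,v17,v13) [++-] → (-0.285248, 1.64975, -0.147)–(0, 1.7679, -0.147)  len=0.3087
  (v13,v17,v18) [-+-] → (-0.285248, 1.64975, -0.147)–(-1.2501, 1.2501, -0.147)  len=1.0443
  (v14,v19,v10) [--+] → (-0.542203, 2.2686, -0.147)–(0, 2.49319, -0.147)  len=0.5869
  (v10,v19,v15) [+-+] → (-0.542203, 2.2686, -0.147)–(-1.76297, 1.76297, -0.147)  len=1.3213
  (v17,v22,v18) [++-] → (-1.36825, 0.964852, -0.147)–(-1.2501, 1.2501, -0.147)  len=0.3087
  (v18,v22,v23) [-+-] → (-1.36825, 0.964852, -0.147)–(-1.7679, 0, -0.147)  len=1.0443
  (v19,v24,v15) [--+] → (-1.98755, 1.22076, -0.147)–(-1.76297, 1.76297, -0.147)  len=0.5869
  (v15,v24,v20) [+-+] → (-1.98755, 1.22076, -0.147)–(-2.49319, 0, -0.147)  len=1.3213
  (v22,v27,v23) [++-] → (-1.64975, -0.285248, -0.147)–(-1.7679, 0, -0.147)  len=0.3087
  (v23,v27,v28) [-+-] → (-1.64975, -0.285248, -0.147)–(-1.2501, -1.2501, -0.147)  len=1.0443
  (v24,v29,v20) [--+] → (-2.2686, -0.542203, -0.147)–(-2.49319, 0, -0.147)  len=0.5869
  (v20,v29,v25) [+-+] → (-2.2686, -0.542203, -0.147)–(-1.76297, -1.76297, -0.147)  len=1.3213
  (v27,v32,v28) [++-] → (-0.964852, -1.36825, -0.147)–(-1.2501, -1.2501, -0.147)  len=0.3087
  (v28,v32,v33) [-+-] → (-0.964852, -1.36825, -0.147)–(0, -1.7679, -0.147)  len=1.0443
  (v29,v34,v25) [--+] → (-1.22076, -1.98755, -0.147)–(-1.76297, -1.76297, -0.147)  len=0.5869
  (v25,v34,v30) [+-+] → (-1.22076, -1.98755, -0.147)–(0, -2.49319, -0.147)  len=1.3213
  (v32,v37,v33) [++-] → (0.285248, -1.64975, -0.147)–(0, -1.7679, -0.147)  len=0.3087
  (v33,v37,v38) [-+-] → (0.285248, -1.64975, -0.147)–(1.2501, -1.2501, -0.147)  len=1.0443
  (v34,v39,v30) [--+] → (0.542203, -2.2686, -0.147)–(0, -2.49319, -0.147)  len=0.5869
  (v30,v39,v35) [+-+] → (0.542203, -2.2686, -0.147)–(1.76297, -1.76297, -0.147)  len=1.3213
  (v37,v2,v38) [++-] → (1.36825, -0.964852, -0.147)–(1.2501, -1.2501, -0.147)  len=0.3087
  (v38,v2,v3) [-+-] → (1.36825, -0.964852, -0.147)–(1.7679, 0, -0.147)  len=1.0443
  (v39,v4,v35) [--+] → (1.98755, -1.22076, -0.147)–(1.76297, -1.76297, -0.147)  len=0.5869
  (v35,v4,v0) [+-+] → (1.98755, -1.22076, -0.147)–(2.49319, 0, -0.147)  len=1.3213

Chained into 2 loop(s):
  loop 1: 16 segments, perimeter = 10.8248
  loop 2: 16 segments, perimeter = 15.2657
Total perimeter = 26.090

loops=2 perimeter=26.090
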